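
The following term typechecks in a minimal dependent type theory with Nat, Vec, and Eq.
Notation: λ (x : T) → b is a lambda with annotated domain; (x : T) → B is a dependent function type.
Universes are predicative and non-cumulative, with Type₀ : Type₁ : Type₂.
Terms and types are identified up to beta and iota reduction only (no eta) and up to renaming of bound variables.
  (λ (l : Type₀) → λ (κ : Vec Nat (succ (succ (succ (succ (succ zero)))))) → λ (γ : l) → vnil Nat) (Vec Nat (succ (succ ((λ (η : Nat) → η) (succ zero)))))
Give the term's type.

inferred type:
  (l : Vec Nat (succ (succ (succ (succ (succ zero)))))) → (κ : Vec Nat (succ (succ (succ zero)))) → Vec Nat zero


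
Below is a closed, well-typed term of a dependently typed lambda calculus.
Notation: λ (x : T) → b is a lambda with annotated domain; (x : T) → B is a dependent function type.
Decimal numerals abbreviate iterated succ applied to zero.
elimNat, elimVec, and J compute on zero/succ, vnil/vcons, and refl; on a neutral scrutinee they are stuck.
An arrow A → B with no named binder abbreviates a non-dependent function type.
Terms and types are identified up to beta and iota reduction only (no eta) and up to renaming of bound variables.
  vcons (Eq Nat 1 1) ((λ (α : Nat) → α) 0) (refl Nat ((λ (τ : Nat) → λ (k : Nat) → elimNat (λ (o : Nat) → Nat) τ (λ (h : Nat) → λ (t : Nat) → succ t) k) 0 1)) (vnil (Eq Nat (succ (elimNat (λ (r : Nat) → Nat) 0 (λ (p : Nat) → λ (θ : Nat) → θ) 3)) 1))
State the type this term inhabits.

the term's type:
  Vec (Eq Nat 1 1) 1


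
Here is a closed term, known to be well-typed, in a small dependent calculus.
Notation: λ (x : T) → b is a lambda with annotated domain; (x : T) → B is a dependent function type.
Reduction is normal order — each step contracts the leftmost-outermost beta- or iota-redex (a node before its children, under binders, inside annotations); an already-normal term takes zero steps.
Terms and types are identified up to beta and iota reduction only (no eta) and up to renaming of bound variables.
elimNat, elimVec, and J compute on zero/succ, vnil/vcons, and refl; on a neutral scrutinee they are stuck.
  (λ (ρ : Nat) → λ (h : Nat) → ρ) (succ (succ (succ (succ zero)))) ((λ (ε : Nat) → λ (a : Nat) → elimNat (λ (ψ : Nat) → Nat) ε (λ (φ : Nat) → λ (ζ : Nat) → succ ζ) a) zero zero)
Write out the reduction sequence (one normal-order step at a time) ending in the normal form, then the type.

normal-order reduction sequence:
  (λ (ρ : Nat) → λ (h : Nat) → ρ) (succ (succ (succ (succ zero)))) ((λ (ε : Nat) → λ (a : Nat) → elimNat (λ (ψ : Nat) → Nat) ε (λ (φ : Nat) → λ (ζ : Nat) → succ ζ) a) zero zero)
  ~> (λ (ρ : Nat) → succ (succ (succ (succ zero)))) ((λ (h : Nat) → λ (ε : Nat) → elimNat (λ (a : Nat) → Nat) h (λ (ψ : Nat) → λ (φ : Nat) → succ φ) ε) zero zero)
  ~> succ (succ (succ (succ zero)))
the term's type:
  Nat


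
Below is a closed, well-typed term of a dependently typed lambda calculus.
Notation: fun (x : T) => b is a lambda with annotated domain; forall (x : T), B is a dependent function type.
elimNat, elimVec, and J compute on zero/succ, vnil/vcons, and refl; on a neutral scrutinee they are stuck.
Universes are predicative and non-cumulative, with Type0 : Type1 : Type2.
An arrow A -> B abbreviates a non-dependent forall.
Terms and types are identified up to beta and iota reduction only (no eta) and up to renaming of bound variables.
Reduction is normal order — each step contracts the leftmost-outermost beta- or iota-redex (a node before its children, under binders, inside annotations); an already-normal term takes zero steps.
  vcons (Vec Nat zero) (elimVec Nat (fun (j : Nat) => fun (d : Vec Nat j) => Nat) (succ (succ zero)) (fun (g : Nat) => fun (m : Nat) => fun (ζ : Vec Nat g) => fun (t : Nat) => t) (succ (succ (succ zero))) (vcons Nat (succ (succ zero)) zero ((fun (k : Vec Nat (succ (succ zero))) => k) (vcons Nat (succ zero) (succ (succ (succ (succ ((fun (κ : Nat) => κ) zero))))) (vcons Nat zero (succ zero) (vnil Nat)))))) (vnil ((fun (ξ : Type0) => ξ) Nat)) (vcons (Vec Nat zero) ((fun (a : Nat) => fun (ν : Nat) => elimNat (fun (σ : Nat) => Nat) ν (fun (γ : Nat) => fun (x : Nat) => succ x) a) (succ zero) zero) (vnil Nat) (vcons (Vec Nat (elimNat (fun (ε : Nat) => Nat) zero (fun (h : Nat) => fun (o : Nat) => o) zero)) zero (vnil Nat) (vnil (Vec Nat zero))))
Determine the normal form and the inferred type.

normal form:
  vcons (Vec Nat zero) (succ (succ zero)) (vnil Nat) (vcons (Vec Nat zero) (succ zero) (vnil Nat) (vcons (Vec Nat zero) zero (vnil Nat) (vnil (Vec Nat zero))))
inferred type:
  Vec (Vec Nat zero) (succ (succ (succ zero)))


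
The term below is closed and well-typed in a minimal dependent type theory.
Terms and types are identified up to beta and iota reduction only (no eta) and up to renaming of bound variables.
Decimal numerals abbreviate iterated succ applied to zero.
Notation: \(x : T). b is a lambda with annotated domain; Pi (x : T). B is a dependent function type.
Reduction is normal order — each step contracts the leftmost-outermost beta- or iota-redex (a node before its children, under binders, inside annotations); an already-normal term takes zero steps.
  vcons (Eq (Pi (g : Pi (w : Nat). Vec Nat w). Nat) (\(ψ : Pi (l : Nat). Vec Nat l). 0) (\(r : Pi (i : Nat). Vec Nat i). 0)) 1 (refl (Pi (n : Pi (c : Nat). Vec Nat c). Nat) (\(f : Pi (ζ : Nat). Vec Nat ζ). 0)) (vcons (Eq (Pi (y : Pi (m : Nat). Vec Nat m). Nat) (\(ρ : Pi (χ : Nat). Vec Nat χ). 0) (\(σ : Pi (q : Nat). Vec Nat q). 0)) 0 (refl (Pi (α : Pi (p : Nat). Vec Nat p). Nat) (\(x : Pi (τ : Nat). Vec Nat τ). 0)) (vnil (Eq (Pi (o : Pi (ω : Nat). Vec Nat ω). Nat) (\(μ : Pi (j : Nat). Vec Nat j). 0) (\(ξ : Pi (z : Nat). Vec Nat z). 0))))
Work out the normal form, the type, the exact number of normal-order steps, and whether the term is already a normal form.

normal form:
  vcons (Eq (Pi (g : Pi (w : Nat). Vec Nat w). Nat) (\(ψ : Pi (l : Nat). Vec Nat l). 0) (\(r : Pi (i : Nat). Vec Nat i). 0)) 1 (refl (Pi (n : Pi (c : Nat). Vec Nat c). Nat) (\(f : Pi (ζ : Nat). Vec Nat ζ). 0)) (vcons (Eq (Pi (y : Pi (m : Nat). Vec Nat m). Nat) (\(ρ : Pi (χ : Nat). Vec Nat χ). 0) (\(σ : Pi (q : Nat). Vec Nat q). 0)) 0 (refl (Pi (α : Pi (p : Nat). Vec Nat p). Nat) (\(x : Pi (τ : Nat). Vec Nat τ). 0)) (vnil (Eq (Pi (o : Pi (ω : Nat). Vec Nat ω). Nat) (\(μ : Pi (j : Nat). Vec Nat j). 0) (\(ξ : Pi (z : Nat). Vec Nat z). 0))))
type:
  Vec (Eq (Pi (g : Pi (w : Nat). Vec Nat w). Nat) (\(ψ : Pi (l : Nat). Vec Nat l). 0) (\(r : Pi (i : Nat). Vec Nat i). 0)) 2
steps to reach normal form (normal order): 0
already normal: yes


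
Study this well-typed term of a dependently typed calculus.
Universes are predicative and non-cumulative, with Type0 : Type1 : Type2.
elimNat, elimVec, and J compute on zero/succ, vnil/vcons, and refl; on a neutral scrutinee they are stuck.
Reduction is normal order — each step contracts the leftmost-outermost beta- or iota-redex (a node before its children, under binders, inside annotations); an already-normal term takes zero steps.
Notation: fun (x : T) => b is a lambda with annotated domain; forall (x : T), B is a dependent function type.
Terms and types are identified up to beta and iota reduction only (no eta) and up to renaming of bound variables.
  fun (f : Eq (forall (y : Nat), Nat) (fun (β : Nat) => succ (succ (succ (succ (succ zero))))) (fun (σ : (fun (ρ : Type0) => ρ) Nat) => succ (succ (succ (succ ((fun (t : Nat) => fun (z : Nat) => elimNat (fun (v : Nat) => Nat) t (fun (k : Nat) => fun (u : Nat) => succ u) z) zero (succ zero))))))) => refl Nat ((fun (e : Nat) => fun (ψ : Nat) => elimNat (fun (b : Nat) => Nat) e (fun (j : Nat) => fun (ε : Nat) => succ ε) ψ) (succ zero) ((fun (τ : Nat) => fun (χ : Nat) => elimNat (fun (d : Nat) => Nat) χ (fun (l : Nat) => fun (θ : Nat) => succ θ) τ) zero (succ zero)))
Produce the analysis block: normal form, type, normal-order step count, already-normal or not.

resulting normal form:
  fun (f : Eq (forall (y : Nat), Nat) (fun (β : Nat) => succ (succ (succ (succ (succ zero))))) (fun (σ : Nat) => succ (succ (succ (succ (succ zero)))))) => refl Nat (succ (succ zero))
inferred type:
  forall (f : Eq (forall (y : Nat), Nat) (fun (β : Nat) => succ (succ (succ (succ (succ zero))))) (fun (σ : Nat) => succ (succ (succ (succ (succ zero)))))), Eq Nat (succ (succ zero)) (succ (succ zero))
steps to reach normal form (normal order): 16
term was already normal: no
first contracted redex: a beta-redex


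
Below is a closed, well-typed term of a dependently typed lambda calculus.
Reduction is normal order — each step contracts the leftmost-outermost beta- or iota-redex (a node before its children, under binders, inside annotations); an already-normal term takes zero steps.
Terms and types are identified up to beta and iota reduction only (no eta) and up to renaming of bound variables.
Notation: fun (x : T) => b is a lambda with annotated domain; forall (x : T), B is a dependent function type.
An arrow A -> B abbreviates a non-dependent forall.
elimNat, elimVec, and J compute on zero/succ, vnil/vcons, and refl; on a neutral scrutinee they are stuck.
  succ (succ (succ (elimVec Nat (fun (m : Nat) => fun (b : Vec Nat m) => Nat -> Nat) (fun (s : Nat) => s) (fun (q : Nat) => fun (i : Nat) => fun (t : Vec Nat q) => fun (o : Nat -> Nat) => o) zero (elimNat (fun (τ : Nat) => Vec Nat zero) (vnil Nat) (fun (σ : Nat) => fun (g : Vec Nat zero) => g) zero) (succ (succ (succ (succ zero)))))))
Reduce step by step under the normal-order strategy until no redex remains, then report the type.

normal-order reduction sequence:
  succ (succ (succ (elimVec Nat (fun (m : Nat) => fun (b : Vec Nat m) => Nat -> Nat) (fun (s : Nat) => s) (fun (q : Nat) => fun (i : Nat) => fun (t : Vec Nat q) => fun (o : Nat -> Nat) => o) zero (elimNat (fun (τ : Nat) => Vec Nat zero) (vnil Nat) (fun (σ : Nat) => fun (g : Vec Nat zero) => g) zero) (succ (succ (succ (succ zero)))))))
  ~> succ (succ (succ (elimVec Nat (fun (m : Nat) => fun (b : Vec Nat m) => Nat -> Nat) (fun (s : Nat) => s) (fun (q : Nat) => fun (i : Nat) => fun (t : Vec Nat q) => fun (o : Nat -> Nat) => o) zero (vnil Nat) (succ (succ (succ (succ zero)))))))
  ~> succ (succ (succ ((fun (m : Nat) => m) (succ (succ (succ (succ zero)))))))
  ~> succ (succ (succ (succ (succ (succ (succ zero))))))
the term's type:
  Nat


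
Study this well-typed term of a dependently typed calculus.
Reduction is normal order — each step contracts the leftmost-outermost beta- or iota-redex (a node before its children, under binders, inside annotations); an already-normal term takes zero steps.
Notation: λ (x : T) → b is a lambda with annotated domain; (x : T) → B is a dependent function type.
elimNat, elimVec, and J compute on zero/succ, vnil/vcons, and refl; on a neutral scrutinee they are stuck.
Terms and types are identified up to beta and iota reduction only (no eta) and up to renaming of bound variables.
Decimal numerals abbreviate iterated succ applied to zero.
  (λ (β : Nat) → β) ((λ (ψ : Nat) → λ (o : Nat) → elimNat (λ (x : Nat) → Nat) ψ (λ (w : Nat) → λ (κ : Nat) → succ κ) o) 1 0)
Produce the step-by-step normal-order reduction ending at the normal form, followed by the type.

normal-order reduction sequence:
  (λ (β : Nat) → β) ((λ (ψ : Nat) → λ (o : Nat) → elimNat (λ (x : Nat) → Nat) ψ (λ (w : Nat) → λ (κ : Nat) → succ κ) o) 1 0)
  ~> (λ (β : Nat) → λ (ψ : Nat) → elimNat (λ (o : Nat) → Nat) β (λ (x : Nat) → λ (w : Nat) → succ w) ψ) 1 0
  ~> (λ (β : Nat) → elimNat (λ (ψ : Nat) → Nat) 1 (λ (o : Nat) → λ (x : Nat) → succ x) β) 0
  ~> elimNat (λ (β : Nat) → Nat) 1 (λ (ψ : Nat) → λ (o : Nat) → succ o) 0
  ~> 1
type:
  Nat


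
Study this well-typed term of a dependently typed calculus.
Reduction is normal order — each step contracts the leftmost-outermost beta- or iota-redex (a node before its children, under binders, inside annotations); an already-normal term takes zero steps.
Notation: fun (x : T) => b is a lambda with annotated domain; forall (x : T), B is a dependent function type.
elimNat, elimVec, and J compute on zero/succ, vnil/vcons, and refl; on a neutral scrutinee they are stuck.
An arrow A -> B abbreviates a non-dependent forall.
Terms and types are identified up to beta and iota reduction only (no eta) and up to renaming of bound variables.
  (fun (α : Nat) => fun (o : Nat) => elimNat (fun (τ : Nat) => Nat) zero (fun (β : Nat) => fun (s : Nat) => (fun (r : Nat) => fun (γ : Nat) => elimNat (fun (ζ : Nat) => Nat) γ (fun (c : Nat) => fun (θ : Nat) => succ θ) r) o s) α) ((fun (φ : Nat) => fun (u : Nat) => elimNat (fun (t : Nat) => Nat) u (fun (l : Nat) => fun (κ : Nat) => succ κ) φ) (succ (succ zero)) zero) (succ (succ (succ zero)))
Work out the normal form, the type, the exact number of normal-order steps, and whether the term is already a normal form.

reduced normal form:
  succ (succ (succ (succ (succ (succ zero)))))
inferred type:
  Nat
steps to reach normal form (normal order): 30
already normal: no
first redex: a beta-redex


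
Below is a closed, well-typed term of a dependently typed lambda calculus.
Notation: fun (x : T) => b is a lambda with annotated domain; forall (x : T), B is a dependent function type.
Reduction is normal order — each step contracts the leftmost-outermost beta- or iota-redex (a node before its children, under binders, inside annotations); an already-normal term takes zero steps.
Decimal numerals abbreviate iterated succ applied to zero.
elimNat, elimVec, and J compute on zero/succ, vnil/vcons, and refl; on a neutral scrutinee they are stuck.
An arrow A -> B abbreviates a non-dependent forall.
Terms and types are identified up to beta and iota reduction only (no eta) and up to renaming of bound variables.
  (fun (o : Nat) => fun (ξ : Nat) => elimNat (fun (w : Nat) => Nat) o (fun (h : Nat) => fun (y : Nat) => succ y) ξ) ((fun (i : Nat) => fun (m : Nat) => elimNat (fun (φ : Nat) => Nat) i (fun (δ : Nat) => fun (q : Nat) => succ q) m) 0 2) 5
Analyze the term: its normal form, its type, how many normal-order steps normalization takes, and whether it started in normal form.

normal form:
  7
inferred type:
  Nat
steps to reach normal form (normal order): 27
started in normal form: no
first contracted redex: a beta-redex


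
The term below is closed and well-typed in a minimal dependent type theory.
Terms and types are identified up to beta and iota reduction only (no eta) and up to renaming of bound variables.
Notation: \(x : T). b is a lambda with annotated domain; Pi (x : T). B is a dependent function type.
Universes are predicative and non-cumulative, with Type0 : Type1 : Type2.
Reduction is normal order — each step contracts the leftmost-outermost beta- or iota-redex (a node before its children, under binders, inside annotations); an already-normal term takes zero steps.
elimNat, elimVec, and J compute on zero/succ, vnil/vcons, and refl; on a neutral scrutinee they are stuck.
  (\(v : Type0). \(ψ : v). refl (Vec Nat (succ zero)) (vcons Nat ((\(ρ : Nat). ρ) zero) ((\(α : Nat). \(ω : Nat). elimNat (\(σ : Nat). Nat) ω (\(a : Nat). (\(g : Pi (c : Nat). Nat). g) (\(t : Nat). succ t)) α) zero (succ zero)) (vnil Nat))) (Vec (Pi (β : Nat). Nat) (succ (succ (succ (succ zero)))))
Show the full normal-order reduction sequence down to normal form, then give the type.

reduction (normal order):
  (\(v : Type0). \(ψ : v). refl (Vec Nat (succ zero)) (vcons Nat ((\(ρ : Nat). ρ) zero) ((\(α : Nat). \(ω : Nat). elimNat (\(σ : Nat). Nat) ω (\(a : Nat). (\(g : Pi (c : Nat). Nat). g) (\(t : Nat). succ t)) α) zero (succ zero)) (vnil Nat))) (Vec (Pi (β : Nat). Nat) (succ (succ (succ (succ zero)))))
  ~> \(v : Vec (Pi (ψ : Nat). Nat) (succ (succ (succ (succ zero))))). refl (Vec Nat (succ zero)) (vcons Nat ((\(ρ : Nat). ρ) zero) ((\(α : Nat). \(ω : Nat). elimNat (\(σ : Nat). Nat) ω (\(a : Nat). (\(g : Pi (c : Nat). Nat). g) (\(t : Nat). succ t)) α) zero (succ zero)) (vnil Nat))
  ~> \(v : Vec (Pi (ψ : Nat). Nat) (succ (succ (succ (succ zero))))). refl (Vec Nat (succ zero)) (vcons Nat zero ((\(ρ : Nat). \(α : Nat). elimNat (\(ω : Nat). Nat) α (\(σ : Nat). (\(a : Pi (g : Nat). Nat). a) (\(c : Nat). succ c)) ρ) zero (succ zero)) (vnil Nat))
  ~> \(v : Vec (Pi (ψ : Nat). Nat) (succ (succ (succ (succ zero))))). refl (Vec Nat (succ zero)) (vcons Nat zero ((\(ρ : Nat). elimNat (\(α : Nat). Nat) ρ (\(ω : Nat). (\(σ : Pi (a : Nat). Nat). σ) (\(g : Nat). succ g)) zero) (succ zero)) (vnil Nat))
  ~> \(v : Vec (Pi (ψ : Nat). Nat) (succ (succ (succ (succ zero))))). refl (Vec Nat (succ zero)) (vcons Nat zero (elimNat (\(ρ : Nat). Nat) (succ zero) (\(α : Nat). (\(ω : Pi (σ : Nat). Nat). ω) (\(a : Nat). succ a)) zero) (vnil Nat))
  ~> \(v : Vec (Pi (ψ : Nat). Nat) (succ (succ (succ (succ zero))))). refl (Vec Nat (succ zero)) (vcons Nat zero (succ zero) (vnil Nat))
type:
  Pi (v : Vec (Pi (ψ : Nat). Nat) (succ (succ (succ (succ zero))))). Eq (Vec Nat (succ zero)) (vcons Nat zero (succ zero) (vnil Nat)) (vcons Nat zero (succ zero) (vnil Nat))


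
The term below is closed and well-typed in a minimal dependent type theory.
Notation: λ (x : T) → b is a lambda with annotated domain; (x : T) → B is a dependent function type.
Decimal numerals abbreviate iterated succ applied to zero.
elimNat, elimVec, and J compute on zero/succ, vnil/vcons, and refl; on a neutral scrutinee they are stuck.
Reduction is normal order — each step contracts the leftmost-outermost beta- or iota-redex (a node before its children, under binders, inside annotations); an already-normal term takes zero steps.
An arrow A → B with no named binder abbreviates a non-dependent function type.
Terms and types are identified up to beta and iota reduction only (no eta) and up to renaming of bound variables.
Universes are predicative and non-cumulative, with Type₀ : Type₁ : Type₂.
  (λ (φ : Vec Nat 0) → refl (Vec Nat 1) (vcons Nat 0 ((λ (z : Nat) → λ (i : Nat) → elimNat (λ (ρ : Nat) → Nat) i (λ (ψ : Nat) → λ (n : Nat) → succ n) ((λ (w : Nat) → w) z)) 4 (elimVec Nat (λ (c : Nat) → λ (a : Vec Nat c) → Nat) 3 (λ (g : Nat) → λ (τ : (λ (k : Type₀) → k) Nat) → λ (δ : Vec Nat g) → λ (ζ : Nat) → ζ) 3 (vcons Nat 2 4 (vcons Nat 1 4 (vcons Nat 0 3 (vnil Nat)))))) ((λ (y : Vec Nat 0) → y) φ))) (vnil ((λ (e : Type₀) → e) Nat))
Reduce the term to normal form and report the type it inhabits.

reduced normal form:
  refl (Vec Nat 1) (vcons Nat 0 7 (vnil Nat))
the term's type:
  Eq (Vec Nat 1) (vcons Nat 0 7 (vnil Nat)) (vcons Nat 0 7 (vnil Nat))
observation: the first redex contracted is a beta-redex; the normal form is reached in 35 normal-order steps.


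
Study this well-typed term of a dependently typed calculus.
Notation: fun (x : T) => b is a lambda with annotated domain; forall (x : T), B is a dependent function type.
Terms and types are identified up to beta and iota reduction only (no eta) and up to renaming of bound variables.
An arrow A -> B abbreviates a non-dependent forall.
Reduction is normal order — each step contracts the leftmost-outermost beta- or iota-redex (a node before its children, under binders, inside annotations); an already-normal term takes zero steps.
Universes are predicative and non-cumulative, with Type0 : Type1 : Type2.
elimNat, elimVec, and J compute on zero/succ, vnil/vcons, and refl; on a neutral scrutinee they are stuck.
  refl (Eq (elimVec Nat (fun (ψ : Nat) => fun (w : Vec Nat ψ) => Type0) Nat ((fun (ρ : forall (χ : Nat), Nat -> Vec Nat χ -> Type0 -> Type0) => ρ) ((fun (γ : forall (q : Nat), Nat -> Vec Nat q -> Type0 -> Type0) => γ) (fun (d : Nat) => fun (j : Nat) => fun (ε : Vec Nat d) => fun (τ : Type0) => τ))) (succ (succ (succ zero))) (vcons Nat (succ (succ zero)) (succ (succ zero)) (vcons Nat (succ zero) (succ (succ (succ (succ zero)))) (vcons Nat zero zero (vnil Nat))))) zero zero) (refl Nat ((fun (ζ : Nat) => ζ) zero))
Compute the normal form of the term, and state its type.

resulting normal form:
  refl (Eq Nat zero zero) (refl Nat zero)
type:
  Eq (Eq Nat zero zero) (refl Nat zero) (refl Nat zero)


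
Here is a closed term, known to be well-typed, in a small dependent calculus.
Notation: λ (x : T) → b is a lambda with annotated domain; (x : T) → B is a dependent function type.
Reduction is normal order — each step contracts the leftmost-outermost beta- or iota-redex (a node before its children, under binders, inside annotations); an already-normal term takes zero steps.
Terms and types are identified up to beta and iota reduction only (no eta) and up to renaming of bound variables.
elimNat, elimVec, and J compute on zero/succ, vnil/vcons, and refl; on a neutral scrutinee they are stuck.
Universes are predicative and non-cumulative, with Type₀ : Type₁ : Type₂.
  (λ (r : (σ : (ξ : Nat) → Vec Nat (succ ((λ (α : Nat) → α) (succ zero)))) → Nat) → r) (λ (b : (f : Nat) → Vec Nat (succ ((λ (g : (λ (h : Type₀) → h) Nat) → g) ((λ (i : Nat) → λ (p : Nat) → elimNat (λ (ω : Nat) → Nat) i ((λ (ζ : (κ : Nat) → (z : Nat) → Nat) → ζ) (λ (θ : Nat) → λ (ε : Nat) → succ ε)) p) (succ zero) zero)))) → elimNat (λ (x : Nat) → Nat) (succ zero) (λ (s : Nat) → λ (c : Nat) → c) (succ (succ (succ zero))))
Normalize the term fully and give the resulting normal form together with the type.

normal form:
  λ (r : (σ : Nat) → Vec Nat (succ (succ zero))) → succ zero
type:
  (r : (σ : Nat) → Vec Nat (succ (succ zero))) → Nat
observation: normalization takes exactly 15 steps under the normal-order strategy.


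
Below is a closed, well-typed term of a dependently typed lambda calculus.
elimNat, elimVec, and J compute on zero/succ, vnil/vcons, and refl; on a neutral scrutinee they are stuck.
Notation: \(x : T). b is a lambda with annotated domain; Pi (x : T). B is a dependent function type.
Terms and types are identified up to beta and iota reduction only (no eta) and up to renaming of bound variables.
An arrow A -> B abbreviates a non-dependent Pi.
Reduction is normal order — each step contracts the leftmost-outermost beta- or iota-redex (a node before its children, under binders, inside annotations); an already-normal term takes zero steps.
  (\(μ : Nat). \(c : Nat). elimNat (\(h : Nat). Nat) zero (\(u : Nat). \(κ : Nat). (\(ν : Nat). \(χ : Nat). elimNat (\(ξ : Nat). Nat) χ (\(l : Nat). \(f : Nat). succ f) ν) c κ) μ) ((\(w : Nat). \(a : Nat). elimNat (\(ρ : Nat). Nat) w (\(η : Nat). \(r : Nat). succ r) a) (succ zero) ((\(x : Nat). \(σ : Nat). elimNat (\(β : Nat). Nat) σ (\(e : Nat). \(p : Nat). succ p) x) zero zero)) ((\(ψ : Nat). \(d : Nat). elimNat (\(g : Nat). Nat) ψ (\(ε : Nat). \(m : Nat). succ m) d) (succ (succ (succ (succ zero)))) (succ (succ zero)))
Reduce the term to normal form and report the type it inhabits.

normal form:
  succ (succ (succ (succ (succ (succ zero)))))
type:
  Nat


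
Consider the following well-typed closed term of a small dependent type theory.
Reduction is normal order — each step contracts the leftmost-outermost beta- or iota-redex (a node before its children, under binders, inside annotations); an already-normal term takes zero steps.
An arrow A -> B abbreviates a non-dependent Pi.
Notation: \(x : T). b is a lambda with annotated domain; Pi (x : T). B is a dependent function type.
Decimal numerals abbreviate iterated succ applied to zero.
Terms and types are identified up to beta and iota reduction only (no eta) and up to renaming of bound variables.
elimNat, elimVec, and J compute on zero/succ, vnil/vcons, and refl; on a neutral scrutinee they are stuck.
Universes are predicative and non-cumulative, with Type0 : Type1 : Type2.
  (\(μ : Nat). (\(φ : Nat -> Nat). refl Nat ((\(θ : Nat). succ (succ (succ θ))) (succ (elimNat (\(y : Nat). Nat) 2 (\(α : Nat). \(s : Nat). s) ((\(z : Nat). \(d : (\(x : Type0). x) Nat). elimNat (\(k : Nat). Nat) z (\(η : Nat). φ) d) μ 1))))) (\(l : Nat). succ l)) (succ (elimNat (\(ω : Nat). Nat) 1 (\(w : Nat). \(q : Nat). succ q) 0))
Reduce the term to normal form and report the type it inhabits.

normal form:
  refl Nat 6
the term's type:
  Eq Nat 6 6


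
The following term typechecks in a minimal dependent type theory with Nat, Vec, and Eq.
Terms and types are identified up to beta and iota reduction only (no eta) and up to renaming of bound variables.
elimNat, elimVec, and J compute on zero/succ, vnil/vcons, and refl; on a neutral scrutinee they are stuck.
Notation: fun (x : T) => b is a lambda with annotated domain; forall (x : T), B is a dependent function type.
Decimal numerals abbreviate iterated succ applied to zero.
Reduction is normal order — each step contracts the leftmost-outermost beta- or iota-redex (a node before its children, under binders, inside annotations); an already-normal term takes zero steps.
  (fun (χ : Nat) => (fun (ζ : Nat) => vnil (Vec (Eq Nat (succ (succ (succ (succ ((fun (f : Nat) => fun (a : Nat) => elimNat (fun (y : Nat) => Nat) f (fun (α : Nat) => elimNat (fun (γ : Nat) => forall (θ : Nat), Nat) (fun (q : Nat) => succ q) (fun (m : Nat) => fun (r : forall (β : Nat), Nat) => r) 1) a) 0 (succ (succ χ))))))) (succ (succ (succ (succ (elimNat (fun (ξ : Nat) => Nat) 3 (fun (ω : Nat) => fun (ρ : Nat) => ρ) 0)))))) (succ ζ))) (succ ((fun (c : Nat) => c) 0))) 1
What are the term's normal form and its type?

normal form:
  vnil (Vec (Eq Nat 7 7) 2)
the term's type:
  Vec (Vec (Eq Nat 7 7) 2) 0
observation: the leftmost-outermost redex is a beta-redex, and normalization takes 28 steps.


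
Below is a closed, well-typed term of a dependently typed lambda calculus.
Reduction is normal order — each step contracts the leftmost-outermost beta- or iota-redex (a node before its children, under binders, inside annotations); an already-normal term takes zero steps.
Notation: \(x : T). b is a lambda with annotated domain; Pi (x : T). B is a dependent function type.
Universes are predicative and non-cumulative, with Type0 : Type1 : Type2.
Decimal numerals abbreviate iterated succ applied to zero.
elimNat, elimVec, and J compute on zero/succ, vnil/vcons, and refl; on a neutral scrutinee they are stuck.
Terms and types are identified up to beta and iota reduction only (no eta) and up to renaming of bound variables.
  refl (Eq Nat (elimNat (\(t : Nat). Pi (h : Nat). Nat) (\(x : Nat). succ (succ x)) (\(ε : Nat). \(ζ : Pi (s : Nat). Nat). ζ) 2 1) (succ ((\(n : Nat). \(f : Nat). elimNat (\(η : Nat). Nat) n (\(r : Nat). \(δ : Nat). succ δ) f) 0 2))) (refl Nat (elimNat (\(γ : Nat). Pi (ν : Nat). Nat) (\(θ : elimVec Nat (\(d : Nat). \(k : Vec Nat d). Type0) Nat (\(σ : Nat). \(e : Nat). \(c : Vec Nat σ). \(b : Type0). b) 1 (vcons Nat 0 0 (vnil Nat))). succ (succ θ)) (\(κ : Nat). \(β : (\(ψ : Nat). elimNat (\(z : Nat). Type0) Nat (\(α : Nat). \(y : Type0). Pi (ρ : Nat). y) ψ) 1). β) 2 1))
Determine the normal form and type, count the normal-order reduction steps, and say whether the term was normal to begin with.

resulting normal form:
  refl (Eq Nat 3 3) (refl Nat 3)
inferred type:
  Eq (Eq Nat 3 3) (refl Nat 3) (refl Nat 3)
steps to reach normal form (normal order): 25
already normal: no
first redex: an elimNat iota-redex


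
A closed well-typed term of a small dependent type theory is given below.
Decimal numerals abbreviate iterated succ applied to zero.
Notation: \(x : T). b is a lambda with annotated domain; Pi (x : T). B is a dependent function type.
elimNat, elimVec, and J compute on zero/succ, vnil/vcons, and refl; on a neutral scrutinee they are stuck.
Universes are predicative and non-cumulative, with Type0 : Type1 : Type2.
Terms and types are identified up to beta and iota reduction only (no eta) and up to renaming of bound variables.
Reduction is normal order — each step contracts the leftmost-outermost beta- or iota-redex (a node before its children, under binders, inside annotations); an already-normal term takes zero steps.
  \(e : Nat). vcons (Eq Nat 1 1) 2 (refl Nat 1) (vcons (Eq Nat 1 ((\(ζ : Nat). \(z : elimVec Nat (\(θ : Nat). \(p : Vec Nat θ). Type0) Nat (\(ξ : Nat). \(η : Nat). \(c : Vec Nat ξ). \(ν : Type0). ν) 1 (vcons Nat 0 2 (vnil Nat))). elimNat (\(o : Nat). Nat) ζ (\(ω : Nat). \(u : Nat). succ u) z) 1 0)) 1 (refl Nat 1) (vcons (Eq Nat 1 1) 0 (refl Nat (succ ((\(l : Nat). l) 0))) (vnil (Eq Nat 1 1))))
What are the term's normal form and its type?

reduced normal form:
  \(e : Nat). vcons (Eq Nat 1 1) 2 (refl Nat 1) (vcons (Eq Nat 1 1) 1 (refl Nat 1) (vcons (Eq Nat 1 1) 0 (refl Nat 1) (vnil (Eq Nat 1 1))))
type:
  Pi (e : Nat). Vec (Eq Nat 1 1) 3


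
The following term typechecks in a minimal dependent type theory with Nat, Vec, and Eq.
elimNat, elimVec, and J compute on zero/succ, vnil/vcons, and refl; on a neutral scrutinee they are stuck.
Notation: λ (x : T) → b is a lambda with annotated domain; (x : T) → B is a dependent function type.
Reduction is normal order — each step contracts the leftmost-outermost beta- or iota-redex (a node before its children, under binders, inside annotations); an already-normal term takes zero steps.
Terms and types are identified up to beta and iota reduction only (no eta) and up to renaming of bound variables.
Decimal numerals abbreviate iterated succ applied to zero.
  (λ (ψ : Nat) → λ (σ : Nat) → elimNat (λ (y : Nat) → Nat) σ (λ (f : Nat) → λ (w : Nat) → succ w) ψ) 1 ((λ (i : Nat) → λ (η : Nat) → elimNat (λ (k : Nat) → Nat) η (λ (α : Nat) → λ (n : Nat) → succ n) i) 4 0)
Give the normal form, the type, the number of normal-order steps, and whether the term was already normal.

reduced normal form:
  5
inferred type:
  Nat
normal-order step count: 21
started in normal form: no
first contracted redex: a beta-redex


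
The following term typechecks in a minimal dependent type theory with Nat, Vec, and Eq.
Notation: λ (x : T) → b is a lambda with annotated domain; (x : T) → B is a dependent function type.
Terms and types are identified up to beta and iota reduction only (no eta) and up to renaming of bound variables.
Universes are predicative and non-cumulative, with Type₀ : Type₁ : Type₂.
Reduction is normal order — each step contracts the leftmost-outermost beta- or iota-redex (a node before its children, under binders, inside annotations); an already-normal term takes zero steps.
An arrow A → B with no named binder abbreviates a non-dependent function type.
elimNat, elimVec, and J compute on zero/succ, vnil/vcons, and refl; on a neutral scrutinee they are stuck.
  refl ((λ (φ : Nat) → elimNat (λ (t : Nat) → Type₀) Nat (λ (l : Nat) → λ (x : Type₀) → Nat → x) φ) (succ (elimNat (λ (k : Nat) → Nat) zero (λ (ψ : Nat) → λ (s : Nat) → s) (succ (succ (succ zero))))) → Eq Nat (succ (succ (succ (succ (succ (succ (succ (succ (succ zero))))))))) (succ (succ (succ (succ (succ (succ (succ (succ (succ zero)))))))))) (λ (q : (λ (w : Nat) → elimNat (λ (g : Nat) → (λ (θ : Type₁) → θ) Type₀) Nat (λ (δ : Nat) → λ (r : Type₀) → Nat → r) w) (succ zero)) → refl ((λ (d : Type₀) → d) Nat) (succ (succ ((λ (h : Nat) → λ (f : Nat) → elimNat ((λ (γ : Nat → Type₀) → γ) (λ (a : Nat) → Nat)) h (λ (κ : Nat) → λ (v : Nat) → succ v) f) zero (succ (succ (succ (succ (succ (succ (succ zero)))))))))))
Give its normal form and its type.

resulting normal form:
  refl ((Nat → Nat) → Eq Nat (succ (succ (succ (succ (succ (succ (succ (succ (succ zero))))))))) (succ (succ (succ (succ (succ (succ (succ (succ (succ zero)))))))))) (λ (φ : Nat → Nat) → refl Nat (succ (succ (succ (succ (succ (succ (succ (succ (succ zero))))))))))
inferred type:
  Eq ((Nat → Nat) → Eq Nat (succ (succ (succ (succ (succ (succ (succ (succ (succ zero))))))))) (succ (succ (succ (succ (succ (succ (succ (succ (succ zero)))))))))) (λ (φ : Nat → Nat) → refl Nat (succ (succ (succ (succ (succ (succ (succ (succ (succ zero)))))))))) (λ (t : Nat → Nat) → refl Nat (succ (succ (succ (succ (succ (succ (succ (succ (succ zero))))))))))
observation: 45 normal-order steps normalize the term, beginning with a beta-redex.


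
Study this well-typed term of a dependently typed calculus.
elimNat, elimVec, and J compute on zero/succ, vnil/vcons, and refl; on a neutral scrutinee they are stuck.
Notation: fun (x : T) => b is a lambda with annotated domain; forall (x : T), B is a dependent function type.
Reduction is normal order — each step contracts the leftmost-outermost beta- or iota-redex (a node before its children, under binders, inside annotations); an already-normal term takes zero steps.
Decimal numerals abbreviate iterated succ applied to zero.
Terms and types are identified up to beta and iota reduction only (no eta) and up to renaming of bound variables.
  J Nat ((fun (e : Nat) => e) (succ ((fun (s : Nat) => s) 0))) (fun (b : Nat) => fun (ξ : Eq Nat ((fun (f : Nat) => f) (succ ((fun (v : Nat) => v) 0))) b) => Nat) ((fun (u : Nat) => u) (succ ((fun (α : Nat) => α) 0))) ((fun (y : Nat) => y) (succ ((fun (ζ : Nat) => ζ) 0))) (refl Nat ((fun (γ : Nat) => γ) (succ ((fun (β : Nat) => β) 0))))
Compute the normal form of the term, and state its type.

resulting normal form:
  1
the term's type:
  Nat


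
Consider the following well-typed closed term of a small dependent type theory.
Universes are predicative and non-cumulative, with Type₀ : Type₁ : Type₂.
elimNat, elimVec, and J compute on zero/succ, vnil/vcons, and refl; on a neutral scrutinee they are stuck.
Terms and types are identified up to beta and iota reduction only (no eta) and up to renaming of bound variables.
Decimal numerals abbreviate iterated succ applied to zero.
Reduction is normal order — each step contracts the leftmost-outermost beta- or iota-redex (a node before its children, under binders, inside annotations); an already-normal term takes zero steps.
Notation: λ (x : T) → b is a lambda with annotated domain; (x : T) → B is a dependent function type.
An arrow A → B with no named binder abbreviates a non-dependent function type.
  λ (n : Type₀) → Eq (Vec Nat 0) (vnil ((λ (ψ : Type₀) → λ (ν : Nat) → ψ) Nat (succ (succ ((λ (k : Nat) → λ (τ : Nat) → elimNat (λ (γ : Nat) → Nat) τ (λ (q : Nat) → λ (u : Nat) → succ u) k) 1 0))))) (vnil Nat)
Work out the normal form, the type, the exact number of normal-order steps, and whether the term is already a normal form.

resulting normal form:
  λ (n : Type₀) → Eq (Vec Nat 0) (vnil Nat) (vnil Nat)
inferred type:
  Type₀ → Type₀
steps to reach normal form (normal order): 2
term was already normal: no
first redex: a beta-redex


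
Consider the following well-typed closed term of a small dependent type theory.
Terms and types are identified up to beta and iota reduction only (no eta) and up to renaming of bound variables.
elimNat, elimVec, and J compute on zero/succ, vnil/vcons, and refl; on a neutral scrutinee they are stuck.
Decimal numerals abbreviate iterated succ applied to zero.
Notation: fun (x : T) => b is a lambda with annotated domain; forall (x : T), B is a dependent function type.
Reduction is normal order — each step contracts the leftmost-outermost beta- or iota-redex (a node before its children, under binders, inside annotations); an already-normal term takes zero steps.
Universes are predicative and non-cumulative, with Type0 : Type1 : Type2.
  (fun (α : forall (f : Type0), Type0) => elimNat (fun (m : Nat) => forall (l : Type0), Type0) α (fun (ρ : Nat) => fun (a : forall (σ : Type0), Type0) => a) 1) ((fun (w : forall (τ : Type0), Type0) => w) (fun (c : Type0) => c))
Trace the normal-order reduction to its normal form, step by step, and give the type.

reduction (normal order):
  (fun (α : forall (f : Type0), Type0) => elimNat (fun (m : Nat) => forall (l : Type0), Type0) α (fun (ρ : Nat) => fun (a : forall (σ : Type0), Type0) => a) 1) ((fun (w : forall (τ : Type0), Type0) => w) (fun (c : Type0) => c))
  ~> elimNat (fun (α : Nat) => forall (f : Type0), Type0) ((fun (m : forall (l : Type0), Type0) => m) (fun (ρ : Type0) => ρ)) (fun (a : Nat) => fun (σ : forall (w : Type0), Type0) => σ) 1
  ~> (fun (α : Nat) => fun (f : forall (m : Type0), Type0) => f) 0 (elimNat (fun (l : Nat) => forall (ρ : Type0), Type0) ((fun (a : forall (σ : Type0), Type0) => a) (fun (w : Type0) => w)) (fun (τ : Nat) => fun (c : forall (k : Type0), Type0) => c) 0)
  ~> (fun (α : forall (f : Type0), Type0) => α) (elimNat (fun (m : Nat) => forall (l : Type0), Type0) ((fun (ρ : forall (a : Type0), Type0) => ρ) (fun (σ : Type0) => σ)) (fun (w : Nat) => fun (τ : forall (c : Type0), Type0) => τ) 0)
  ~> elimNat (fun (α : Nat) => forall (f : Type0), Type0) ((fun (m : forall (l : Type0), Type0) => m) (fun (ρ : Type0) => ρ)) (fun (a : Nat) => fun (σ : forall (w : Type0), Type0) => σ) 0
  ~> (fun (α : forall (f : Type0), Type0) => α) (fun (m : Type0) => m)
  ~> fun (α : Type0) => α
type:
  forall (α : Type0), Type0


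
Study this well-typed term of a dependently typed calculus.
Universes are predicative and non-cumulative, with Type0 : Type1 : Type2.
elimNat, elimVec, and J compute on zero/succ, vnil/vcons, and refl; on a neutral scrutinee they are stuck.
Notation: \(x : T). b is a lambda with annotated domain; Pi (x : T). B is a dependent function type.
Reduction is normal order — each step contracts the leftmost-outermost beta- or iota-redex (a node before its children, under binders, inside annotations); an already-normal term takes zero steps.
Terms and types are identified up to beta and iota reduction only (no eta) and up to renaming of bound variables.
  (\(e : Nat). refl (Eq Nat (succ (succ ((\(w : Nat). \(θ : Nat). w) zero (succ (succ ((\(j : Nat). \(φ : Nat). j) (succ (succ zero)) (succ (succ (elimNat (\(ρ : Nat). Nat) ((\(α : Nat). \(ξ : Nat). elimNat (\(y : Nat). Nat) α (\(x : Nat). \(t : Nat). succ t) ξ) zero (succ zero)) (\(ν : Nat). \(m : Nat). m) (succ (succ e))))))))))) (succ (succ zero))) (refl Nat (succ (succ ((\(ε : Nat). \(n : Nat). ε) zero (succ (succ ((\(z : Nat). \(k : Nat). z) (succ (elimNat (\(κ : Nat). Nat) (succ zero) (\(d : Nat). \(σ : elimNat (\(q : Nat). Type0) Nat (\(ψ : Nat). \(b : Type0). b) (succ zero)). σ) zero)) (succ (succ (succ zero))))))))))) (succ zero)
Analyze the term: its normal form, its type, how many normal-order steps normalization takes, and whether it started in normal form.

reduced normal form:
  refl (Eq Nat (succ (succ zero)) (succ (succ zero))) (refl Nat (succ (succ zero)))
type:
  Eq (Eq Nat (succ (succ zero)) (succ (succ zero))) (refl Nat (succ (succ zero))) (refl Nat (succ (succ zero)))
reduction steps (normal order): 5
already normal: no
first redex: a beta-redex


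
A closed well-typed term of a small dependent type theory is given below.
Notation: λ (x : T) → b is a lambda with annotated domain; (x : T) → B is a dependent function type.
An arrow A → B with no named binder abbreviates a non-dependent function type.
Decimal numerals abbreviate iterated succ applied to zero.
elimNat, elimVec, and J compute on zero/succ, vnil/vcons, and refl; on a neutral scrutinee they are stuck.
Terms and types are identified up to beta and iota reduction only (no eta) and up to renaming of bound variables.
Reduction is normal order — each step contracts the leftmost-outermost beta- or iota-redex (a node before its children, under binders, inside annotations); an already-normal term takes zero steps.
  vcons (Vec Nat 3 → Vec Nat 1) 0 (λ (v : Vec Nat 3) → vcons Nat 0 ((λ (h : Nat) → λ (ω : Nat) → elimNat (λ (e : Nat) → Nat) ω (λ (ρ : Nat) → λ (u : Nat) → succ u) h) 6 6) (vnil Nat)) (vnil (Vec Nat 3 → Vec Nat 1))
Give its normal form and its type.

resulting normal form:
  vcons (Vec Nat 3 → Vec Nat 1) 0 (λ (v : Vec Nat 3) → vcons Nat 0 12 (vnil Nat)) (vnil (Vec Nat 3 → Vec Nat 1))
inferred type:
  Vec (Vec Nat 3 → Vec Nat 1) 1
observation: normalization takes exactly 21 steps under the normal-order strategy.


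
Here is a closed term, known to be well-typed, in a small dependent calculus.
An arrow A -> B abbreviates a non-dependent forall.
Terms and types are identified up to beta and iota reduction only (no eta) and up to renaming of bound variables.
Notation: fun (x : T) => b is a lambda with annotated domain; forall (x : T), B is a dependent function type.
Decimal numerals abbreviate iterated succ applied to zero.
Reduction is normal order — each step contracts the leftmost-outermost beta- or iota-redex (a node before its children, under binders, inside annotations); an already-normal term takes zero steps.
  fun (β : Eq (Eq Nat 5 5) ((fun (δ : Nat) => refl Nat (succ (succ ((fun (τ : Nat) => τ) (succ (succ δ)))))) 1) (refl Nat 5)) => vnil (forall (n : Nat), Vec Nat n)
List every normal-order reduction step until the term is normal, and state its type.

normal-order reduction:
  fun (β : Eq (Eq Nat 5 5) ((fun (δ : Nat) => refl Nat (succ (succ ((fun (τ : Nat) => τ) (succ (succ δ)))))) 1) (refl Nat 5)) => vnil (forall (n : Nat), Vec Nat n)
  ~> fun (β : Eq (Eq Nat 5 5) (refl Nat (succ (succ ((fun (δ : Nat) => δ) 3)))) (refl Nat 5)) => vnil (forall (τ : Nat), Vec Nat τ)
  ~> fun (β : Eq (Eq Nat 5 5) (refl Nat 5) (refl Nat 5)) => vnil (forall (δ : Nat), Vec Nat δ)
type:
  Eq (Eq Nat 5 5) (refl Nat 5) (refl Nat 5) -> Vec (forall (β : Nat), Vec Nat β) 0
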